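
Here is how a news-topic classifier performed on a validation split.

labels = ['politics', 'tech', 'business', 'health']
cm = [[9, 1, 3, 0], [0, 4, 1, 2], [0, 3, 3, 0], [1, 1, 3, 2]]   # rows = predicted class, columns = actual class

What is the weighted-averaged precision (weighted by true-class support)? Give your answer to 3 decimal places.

Per-class precision (TP/(TP+FP)):
  politics: TP=9, FP=1+3+0=4 → 9/13 = 0.6923
  tech: TP=4, FP=0+1+2=3 → 4/7 = 0.5714
  business: TP=3, FP=0+3+0=3 → 3/6 = 0.5000
  health: TP=2, FP=1+1+3=5 → 2/7 = 0.2857
Weighted-precision = Σ (supportᵢ/N)·precisionᵢ with N=33: (10/33)·0.6923 + (9/33)·0.5714 + (10/33)·0.5000 + (4/33)·0.2857 = 0.552

0.552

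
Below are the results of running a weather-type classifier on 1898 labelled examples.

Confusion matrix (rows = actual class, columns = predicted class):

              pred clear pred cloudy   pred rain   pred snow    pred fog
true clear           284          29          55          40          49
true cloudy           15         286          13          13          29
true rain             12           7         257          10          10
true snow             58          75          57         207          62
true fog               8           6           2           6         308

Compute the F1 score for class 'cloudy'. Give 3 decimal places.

0.754

Treat 'cloudy' as positive and all other classes as negative.
F1 score = 2·TP/(2·TP+FP+FN).
cloudy: TP=286, FP=29+7+75+6=117, FN=15+13+13+29=70 → 572/759 = 0.7536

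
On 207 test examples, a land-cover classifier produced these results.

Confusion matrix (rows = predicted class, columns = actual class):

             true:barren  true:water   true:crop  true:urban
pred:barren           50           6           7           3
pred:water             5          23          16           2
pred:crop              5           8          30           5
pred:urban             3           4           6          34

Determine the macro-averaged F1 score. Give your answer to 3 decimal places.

0.653

Per-class F1 score (2·TP/(2·TP+FP+FN)):
  barren: TP=50, FP=6+7+3=16, FN=5+5+3=13 → 100/129 = 0.7752
  water: TP=23, FP=5+16+2=23, FN=6+8+4=18 → 46/87 = 0.5287
  crop: TP=30, FP=5+8+5=18, FN=7+16+6=29 → 60/107 = 0.5607
  urban: TP=34, FP=3+4+6=13, FN=3+2+5=10 → 68/91 = 0.7473
Macro-F1 score = mean = (0.7752 + 0.5287 + 0.5607 + 0.7473) / 4 = 0.653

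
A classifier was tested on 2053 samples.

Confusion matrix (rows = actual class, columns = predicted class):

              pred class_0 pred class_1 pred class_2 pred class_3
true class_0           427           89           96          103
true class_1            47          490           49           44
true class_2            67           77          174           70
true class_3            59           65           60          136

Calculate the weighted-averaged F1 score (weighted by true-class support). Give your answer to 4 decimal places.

0.5975

Per-class F1 score (2·TP/(2·TP+FP+FN)):
  class_0: TP=427, FP=47+67+59=173, FN=89+96+103=288 → 854/1315 = 0.64943
  class_1: TP=490, FP=89+77+65=231, FN=47+49+44=140 → 980/1351 = 0.72539
  class_2: TP=174, FP=96+49+60=205, FN=67+77+70=214 → 348/767 = 0.45372
  class_3: TP=136, FP=103+44+70=217, FN=59+65+60=184 → 272/673 = 0.40416
Weighted-F1 score = Σ (supportᵢ/N)·F1 scoreᵢ with N=2053: (715/2053)·0.64943 + (630/2053)·0.72539 + (388/2053)·0.45372 + (320/2053)·0.40416 = 0.5975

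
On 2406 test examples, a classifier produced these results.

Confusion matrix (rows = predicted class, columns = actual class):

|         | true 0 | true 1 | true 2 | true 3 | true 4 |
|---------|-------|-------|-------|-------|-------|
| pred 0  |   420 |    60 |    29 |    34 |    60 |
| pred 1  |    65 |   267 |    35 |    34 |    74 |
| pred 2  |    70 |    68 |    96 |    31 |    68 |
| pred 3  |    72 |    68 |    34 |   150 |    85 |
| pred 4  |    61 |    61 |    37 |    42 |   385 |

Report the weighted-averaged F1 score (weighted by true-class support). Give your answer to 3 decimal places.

Per-class F1 score (2·TP/(2·TP+FP+FN)):
  0: TP=420, FP=60+29+34+60=183, FN=65+70+72+61=268 → 840/1291 = 0.6507
  1: TP=267, FP=65+35+34+74=208, FN=60+68+68+61=257 → 534/999 = 0.5345
  2: TP=96, FP=70+68+31+68=237, FN=29+35+34+37=135 → 192/564 = 0.3404
  3: TP=150, FP=72+68+34+85=259, FN=34+34+31+42=141 → 300/700 = 0.4286
  4: TP=385, FP=61+61+37+42=201, FN=60+74+68+85=287 → 770/1258 = 0.6121
Weighted-F1 score = Σ (supportᵢ/N)·F1 scoreᵢ with N=2406: (688/2406)·0.6507 + (524/2406)·0.5345 + (231/2406)·0.3404 + (291/2406)·0.4286 + (672/2406)·0.6121 = 0.558

0.558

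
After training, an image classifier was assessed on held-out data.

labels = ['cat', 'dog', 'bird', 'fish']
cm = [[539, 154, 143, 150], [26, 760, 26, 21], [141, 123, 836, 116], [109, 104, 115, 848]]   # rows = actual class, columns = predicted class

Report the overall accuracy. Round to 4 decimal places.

Accuracy = trace / total = (539+760+836+848=2983) / 4211 = 2983/4211 = 0.7084

0.7084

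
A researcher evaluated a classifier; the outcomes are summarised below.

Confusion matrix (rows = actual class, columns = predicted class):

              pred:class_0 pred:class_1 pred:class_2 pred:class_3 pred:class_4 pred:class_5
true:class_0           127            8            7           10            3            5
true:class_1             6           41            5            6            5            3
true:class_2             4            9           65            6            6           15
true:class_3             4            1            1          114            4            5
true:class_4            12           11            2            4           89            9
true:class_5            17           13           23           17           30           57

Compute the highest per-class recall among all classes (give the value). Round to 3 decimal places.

0.884

Per-class recall (TP/(TP+FN)):
  class_0: TP=127, FN=8+7+10+3+5=33 → 127/160 = 0.7938
  class_1: TP=41, FN=6+5+6+5+3=25 → 41/66 = 0.6212
  class_2: TP=65, FN=4+9+6+6+15=40 → 65/105 = 0.6190
  class_3: TP=114, FN=4+1+1+4+5=15 → 114/129 = 0.8837
  class_4: TP=89, FN=12+11+2+4+9=38 → 89/127 = 0.7008
  class_5: TP=57, FN=17+13+23+17+30=100 → 57/157 = 0.3631
Highest is class 'class_3' with recall = 0.884.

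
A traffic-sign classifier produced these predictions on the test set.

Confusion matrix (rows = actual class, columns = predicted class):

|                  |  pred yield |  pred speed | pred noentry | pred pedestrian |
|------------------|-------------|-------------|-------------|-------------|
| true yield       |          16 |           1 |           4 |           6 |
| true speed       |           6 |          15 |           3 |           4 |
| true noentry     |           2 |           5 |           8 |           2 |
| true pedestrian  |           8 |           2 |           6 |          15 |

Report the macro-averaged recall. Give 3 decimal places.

Per-class recall (TP/(TP+FN)):
  yield: TP=16, FN=1+4+6=11 → 16/27 = 0.5926
  speed: TP=15, FN=6+3+4=13 → 15/28 = 0.5357
  noentry: TP=8, FN=2+5+2=9 → 8/17 = 0.4706
  pedestrian: TP=15, FN=8+2+6=16 → 15/31 = 0.4839
Macro-recall = mean = (0.5926 + 0.5357 + 0.4706 + 0.4839) / 4 = 0.521

0.521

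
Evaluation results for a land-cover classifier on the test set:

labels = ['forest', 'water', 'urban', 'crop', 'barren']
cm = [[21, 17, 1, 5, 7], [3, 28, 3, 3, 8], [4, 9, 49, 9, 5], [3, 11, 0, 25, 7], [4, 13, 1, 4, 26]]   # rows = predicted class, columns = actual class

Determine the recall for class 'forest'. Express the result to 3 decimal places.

0.600

One-vs-rest for 'forest': TP = diagonal; FP = other classes predicted 'forest'; FN = 'forest' predicted as other.
recall = TP/(TP+FN).
forest: TP=21, FN=3+4+3+4=14 → 21/35 = 0.6000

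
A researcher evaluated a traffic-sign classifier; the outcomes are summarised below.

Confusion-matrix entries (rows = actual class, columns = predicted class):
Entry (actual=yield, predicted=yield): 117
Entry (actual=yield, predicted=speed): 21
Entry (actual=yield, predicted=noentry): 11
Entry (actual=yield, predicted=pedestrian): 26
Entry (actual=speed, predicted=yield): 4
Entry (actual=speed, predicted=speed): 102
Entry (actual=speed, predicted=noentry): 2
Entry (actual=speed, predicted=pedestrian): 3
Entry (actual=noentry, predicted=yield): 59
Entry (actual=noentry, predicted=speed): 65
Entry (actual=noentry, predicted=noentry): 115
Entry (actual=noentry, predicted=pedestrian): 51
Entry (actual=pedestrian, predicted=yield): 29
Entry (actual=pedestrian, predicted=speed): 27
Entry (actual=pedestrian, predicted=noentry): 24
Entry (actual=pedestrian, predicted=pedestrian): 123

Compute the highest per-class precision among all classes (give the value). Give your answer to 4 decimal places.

Per-class precision (TP/(TP+FP)):
  yield: TP=117, FP=4+59+29=92 → 117/209 = 0.55981
  speed: TP=102, FP=21+65+27=113 → 102/215 = 0.47442
  noentry: TP=115, FP=11+2+24=37 → 115/152 = 0.75658
  pedestrian: TP=123, FP=26+3+51=80 → 123/203 = 0.60591
Highest is class 'noentry' with precision = 0.7566.

0.7566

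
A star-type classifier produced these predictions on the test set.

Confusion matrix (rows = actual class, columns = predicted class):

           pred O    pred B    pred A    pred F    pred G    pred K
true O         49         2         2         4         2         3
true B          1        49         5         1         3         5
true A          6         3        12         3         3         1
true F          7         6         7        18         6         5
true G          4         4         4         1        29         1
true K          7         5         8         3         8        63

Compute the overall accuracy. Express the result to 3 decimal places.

0.647

Accuracy = trace / total = (49+49+12+18+29+63=220) / 340 = 220/340 = 0.647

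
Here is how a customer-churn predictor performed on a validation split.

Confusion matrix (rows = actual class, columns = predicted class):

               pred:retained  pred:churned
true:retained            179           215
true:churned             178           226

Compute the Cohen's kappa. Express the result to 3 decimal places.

Observed agreement pₒ = trace/N = 405/798 = 0.5075
Expected agreement pₑ = Σ (rowᵢ·colᵢ)/N² = (394·357 + 404·441)/798² = 0.5007
κ = (pₒ − pₑ)/(1 − pₑ) = (0.5075 − 0.5007)/(1 − 0.5007) = 0.014

0.014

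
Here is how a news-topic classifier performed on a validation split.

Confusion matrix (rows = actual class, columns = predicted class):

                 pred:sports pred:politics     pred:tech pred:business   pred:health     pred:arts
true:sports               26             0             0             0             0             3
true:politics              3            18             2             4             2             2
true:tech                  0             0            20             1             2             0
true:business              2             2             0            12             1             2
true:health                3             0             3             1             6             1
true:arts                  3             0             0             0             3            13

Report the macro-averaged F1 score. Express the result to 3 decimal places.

Per-class F1 score (2·TP/(2·TP+FP+FN)):
  sports: TP=26, FP=3+0+2+3+3=11, FN=0+0+0+0+3=3 → 52/66 = 0.7879
  politics: TP=18, FP=0+0+2+0+0=2, FN=3+2+4+2+2=13 → 36/51 = 0.7059
  tech: TP=20, FP=0+2+0+3+0=5, FN=0+0+1+2+0=3 → 40/48 = 0.8333
  business: TP=12, FP=0+4+1+1+0=6, FN=2+2+0+1+2=7 → 24/37 = 0.6486
  health: TP=6, FP=0+2+2+1+3=8, FN=3+0+3+1+1=8 → 12/28 = 0.4286
  arts: TP=13, FP=3+2+0+2+1=8, FN=3+0+0+0+3=6 → 26/40 = 0.6500
Macro-F1 score = mean = (0.7879 + 0.7059 + 0.8333 + 0.6486 + 0.4286 + 0.6500) / 6 = 0.676

0.676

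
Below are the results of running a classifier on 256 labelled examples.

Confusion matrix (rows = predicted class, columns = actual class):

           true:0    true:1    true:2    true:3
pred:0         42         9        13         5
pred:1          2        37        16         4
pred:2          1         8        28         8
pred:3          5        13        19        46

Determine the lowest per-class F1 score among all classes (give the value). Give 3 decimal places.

0.463

Per-class F1 score (2·TP/(2·TP+FP+FN)):
  0: TP=42, FP=9+13+5=27, FN=2+1+5=8 → 84/119 = 0.7059
  1: TP=37, FP=2+16+4=22, FN=9+8+13=30 → 74/126 = 0.5873
  2: TP=28, FP=1+8+8=17, FN=13+16+19=48 → 56/121 = 0.4628
  3: TP=46, FP=5+13+19=37, FN=5+4+8=17 → 92/146 = 0.6301
Lowest is class '2' with F1 score = 0.463.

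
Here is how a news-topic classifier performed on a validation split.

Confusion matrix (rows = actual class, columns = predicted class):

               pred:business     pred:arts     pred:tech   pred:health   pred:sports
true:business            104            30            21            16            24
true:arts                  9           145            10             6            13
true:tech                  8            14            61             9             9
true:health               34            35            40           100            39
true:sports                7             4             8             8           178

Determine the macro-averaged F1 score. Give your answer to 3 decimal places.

0.614

Per-class F1 score (2·TP/(2·TP+FP+FN)):
  business: TP=104, FP=9+8+34+7=58, FN=30+21+16+24=91 → 208/357 = 0.5826
  arts: TP=145, FP=30+14+35+4=83, FN=9+10+6+13=38 → 290/411 = 0.7056
  tech: TP=61, FP=21+10+40+8=79, FN=8+14+9+9=40 → 122/241 = 0.5062
  health: TP=100, FP=16+6+9+8=39, FN=34+35+40+39=148 → 200/387 = 0.5168
  sports: TP=178, FP=24+13+9+39=85, FN=7+4+8+8=27 → 356/468 = 0.7607
Macro-F1 score = mean = (0.5826 + 0.7056 + 0.5062 + 0.5168 + 0.7607) / 5 = 0.614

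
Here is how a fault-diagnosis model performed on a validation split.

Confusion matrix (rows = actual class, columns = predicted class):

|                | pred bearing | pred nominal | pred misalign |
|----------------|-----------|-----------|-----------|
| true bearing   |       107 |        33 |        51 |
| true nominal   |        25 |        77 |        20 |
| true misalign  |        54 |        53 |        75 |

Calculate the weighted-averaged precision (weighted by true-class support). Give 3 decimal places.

0.527

Per-class precision (TP/(TP+FP)):
  bearing: TP=107, FP=25+54=79 → 107/186 = 0.5753
  nominal: TP=77, FP=33+53=86 → 77/163 = 0.4724
  misalign: TP=75, FP=51+20=71 → 75/146 = 0.5137
Weighted-precision = Σ (supportᵢ/N)·precisionᵢ with N=495: (191/495)·0.5753 + (122/495)·0.4724 + (182/495)·0.5137 = 0.527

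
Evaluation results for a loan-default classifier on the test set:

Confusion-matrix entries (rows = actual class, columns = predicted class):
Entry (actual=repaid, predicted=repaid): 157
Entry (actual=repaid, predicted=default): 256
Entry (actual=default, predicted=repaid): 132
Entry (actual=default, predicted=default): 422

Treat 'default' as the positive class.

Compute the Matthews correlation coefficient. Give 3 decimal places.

0.153

MCC = (TP·TN − FP·FN) / √((TP+FP)(TP+FN)(TN+FP)(TN+FN))
Numerator = 422·157 − 256·132 = 32462
Denominator = √(678·554·413·289) = √44831921484 = 211735.4989
MCC = 32462 / 211735.4989 = 0.153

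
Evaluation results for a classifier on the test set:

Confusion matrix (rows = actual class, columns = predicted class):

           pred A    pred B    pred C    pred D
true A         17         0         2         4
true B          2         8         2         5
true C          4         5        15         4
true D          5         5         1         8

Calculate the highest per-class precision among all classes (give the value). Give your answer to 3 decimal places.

0.750

Per-class precision (TP/(TP+FP)):
  A: TP=17, FP=2+4+5=11 → 17/28 = 0.6071
  B: TP=8, FP=0+5+5=10 → 8/18 = 0.4444
  C: TP=15, FP=2+2+1=5 → 15/20 = 0.7500
  D: TP=8, FP=4+5+4=13 → 8/21 = 0.3810
Highest is class 'C' with precision = 0.750.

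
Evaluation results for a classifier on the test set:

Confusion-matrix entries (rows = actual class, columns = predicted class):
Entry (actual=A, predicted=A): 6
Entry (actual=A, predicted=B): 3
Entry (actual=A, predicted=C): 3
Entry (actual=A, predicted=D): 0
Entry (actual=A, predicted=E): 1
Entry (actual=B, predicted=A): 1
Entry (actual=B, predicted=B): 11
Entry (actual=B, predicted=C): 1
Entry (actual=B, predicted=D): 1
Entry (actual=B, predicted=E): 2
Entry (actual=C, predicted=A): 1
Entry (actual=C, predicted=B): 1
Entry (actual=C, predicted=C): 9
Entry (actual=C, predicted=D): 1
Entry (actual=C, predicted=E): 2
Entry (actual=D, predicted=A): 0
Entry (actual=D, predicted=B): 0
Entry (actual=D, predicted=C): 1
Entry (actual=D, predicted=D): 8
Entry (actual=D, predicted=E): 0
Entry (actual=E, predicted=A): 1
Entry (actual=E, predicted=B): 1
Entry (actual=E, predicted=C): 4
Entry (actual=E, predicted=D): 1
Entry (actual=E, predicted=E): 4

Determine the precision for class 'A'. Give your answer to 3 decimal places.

0.667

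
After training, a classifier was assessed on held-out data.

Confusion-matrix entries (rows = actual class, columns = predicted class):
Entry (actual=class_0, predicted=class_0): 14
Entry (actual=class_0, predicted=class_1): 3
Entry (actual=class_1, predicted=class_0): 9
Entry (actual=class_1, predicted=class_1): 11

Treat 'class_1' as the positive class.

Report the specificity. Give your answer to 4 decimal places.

Specificity = TN/(TN+FP) = 14/(14+3) = 0.8235

0.8235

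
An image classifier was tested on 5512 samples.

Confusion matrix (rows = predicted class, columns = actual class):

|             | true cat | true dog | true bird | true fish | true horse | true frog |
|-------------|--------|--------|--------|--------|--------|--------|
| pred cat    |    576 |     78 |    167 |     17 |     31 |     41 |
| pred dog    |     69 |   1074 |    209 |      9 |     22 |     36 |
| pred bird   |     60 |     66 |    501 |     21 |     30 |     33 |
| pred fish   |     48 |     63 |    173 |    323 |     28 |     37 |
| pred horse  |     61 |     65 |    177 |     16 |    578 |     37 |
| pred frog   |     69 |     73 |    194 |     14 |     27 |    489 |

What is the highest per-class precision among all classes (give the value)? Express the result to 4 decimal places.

0.7569

Per-class precision (TP/(TP+FP)):
  cat: TP=576, FP=78+167+17+31+41=334 → 576/910 = 0.63297
  dog: TP=1074, FP=69+209+9+22+36=345 → 1074/1419 = 0.75687
  bird: TP=501, FP=60+66+21+30+33=210 → 501/711 = 0.70464
  fish: TP=323, FP=48+63+173+28+37=349 → 323/672 = 0.48065
  horse: TP=578, FP=61+65+177+16+37=356 → 578/934 = 0.61884
  frog: TP=489, FP=69+73+194+14+27=377 → 489/866 = 0.56467
Highest is class 'dog' with precision = 0.7569.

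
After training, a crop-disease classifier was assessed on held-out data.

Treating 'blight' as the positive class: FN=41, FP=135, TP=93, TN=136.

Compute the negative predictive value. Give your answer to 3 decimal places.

NPV = TN/(TN+FN) = 136/(136+41) = 0.768

0.768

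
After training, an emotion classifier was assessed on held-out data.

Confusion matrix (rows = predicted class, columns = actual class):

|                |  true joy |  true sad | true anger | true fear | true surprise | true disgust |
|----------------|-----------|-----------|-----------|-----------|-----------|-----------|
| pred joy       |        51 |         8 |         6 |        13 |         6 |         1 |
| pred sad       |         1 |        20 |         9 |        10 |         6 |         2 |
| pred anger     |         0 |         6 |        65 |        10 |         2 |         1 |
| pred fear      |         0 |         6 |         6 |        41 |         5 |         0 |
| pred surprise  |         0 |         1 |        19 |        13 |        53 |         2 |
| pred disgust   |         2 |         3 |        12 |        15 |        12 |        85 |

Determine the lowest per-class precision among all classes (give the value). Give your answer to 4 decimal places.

Per-class precision (TP/(TP+FP)):
  joy: TP=51, FP=8+6+13+6+1=34 → 51/85 = 0.60000
  sad: TP=20, FP=1+9+10+6+2=28 → 20/48 = 0.41667
  anger: TP=65, FP=0+6+10+2+1=19 → 65/84 = 0.77381
  fear: TP=41, FP=0+6+6+5+0=17 → 41/58 = 0.70690
  surprise: TP=53, FP=0+1+19+13+2=35 → 53/88 = 0.60227
  disgust: TP=85, FP=2+3+12+15+12=44 → 85/129 = 0.65891
Lowest is class 'sad' with precision = 0.4167.

0.4167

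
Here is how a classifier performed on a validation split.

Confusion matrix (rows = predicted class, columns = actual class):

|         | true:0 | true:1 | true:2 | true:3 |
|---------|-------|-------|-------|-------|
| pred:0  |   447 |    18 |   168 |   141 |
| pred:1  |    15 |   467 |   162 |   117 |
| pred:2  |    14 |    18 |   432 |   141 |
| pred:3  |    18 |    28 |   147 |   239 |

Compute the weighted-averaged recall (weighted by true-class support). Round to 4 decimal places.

Per-class recall (TP/(TP+FN)):
  0: TP=447, FN=15+14+18=47 → 447/494 = 0.90486
  1: TP=467, FN=18+18+28=64 → 467/531 = 0.87947
  2: TP=432, FN=168+162+147=477 → 432/909 = 0.47525
  3: TP=239, FN=141+117+141=399 → 239/638 = 0.37461
Weighted-recall = Σ (supportᵢ/N)·recallᵢ with N=2572: (494/2572)·0.90486 + (531/2572)·0.87947 + (909/2572)·0.47525 + (638/2572)·0.37461 = 0.6163

0.6163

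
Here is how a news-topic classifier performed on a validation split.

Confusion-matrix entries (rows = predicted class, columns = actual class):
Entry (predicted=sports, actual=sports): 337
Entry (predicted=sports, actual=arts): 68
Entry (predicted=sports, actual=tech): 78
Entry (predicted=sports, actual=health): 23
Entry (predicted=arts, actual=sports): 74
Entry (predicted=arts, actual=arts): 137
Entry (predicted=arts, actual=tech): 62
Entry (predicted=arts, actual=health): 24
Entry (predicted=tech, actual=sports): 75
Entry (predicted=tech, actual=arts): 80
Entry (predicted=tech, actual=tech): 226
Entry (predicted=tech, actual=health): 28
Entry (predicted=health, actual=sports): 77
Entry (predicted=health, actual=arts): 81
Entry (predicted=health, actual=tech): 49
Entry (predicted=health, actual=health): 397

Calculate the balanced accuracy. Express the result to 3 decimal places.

Balanced accuracy = mean of per-class recall.
  sports: recall = 337/563 = 0.5986
  arts: recall = 137/366 = 0.3743
  tech: recall = 226/415 = 0.5446
  health: recall = 397/472 = 0.8411
Mean = (0.5986 + 0.3743 + 0.5446 + 0.8411) / 4 = 0.590

0.590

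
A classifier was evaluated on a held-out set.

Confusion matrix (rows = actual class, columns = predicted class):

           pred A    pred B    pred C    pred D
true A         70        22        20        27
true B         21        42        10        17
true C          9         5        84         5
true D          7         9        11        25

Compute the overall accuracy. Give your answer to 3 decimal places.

Accuracy = trace / total = (70+42+84+25=221) / 384 = 221/384 = 0.576

0.576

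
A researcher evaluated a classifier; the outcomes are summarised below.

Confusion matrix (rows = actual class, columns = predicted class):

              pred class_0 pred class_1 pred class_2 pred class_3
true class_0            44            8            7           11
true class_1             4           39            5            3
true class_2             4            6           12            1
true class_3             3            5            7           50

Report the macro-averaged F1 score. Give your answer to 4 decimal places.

0.6583

Per-class F1 score (2·TP/(2·TP+FP+FN)):
  class_0: TP=44, FP=4+4+3=11, FN=8+7+11=26 → 88/125 = 0.70400
  class_1: TP=39, FP=8+6+5=19, FN=4+5+3=12 → 78/109 = 0.71560
  class_2: TP=12, FP=7+5+7=19, FN=4+6+1=11 → 24/54 = 0.44444
  class_3: TP=50, FP=11+3+1=15, FN=3+5+7=15 → 100/130 = 0.76923
Macro-F1 score = mean = (0.70400 + 0.71560 + 0.44444 + 0.76923) / 4 = 0.6583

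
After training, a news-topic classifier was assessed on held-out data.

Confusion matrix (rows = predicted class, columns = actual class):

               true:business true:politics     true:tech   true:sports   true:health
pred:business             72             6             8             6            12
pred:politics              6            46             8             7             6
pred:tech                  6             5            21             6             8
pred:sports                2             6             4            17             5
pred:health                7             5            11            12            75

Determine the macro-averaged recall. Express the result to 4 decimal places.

0.5832

Per-class recall (TP/(TP+FN)):
  business: TP=72, FN=6+6+2+7=21 → 72/93 = 0.77419
  politics: TP=46, FN=6+5+6+5=22 → 46/68 = 0.67647
  tech: TP=21, FN=8+8+4+11=31 → 21/52 = 0.40385
  sports: TP=17, FN=6+7+6+12=31 → 17/48 = 0.35417
  health: TP=75, FN=12+6+8+5=31 → 75/106 = 0.70755
Macro-recall = mean = (0.77419 + 0.67647 + 0.40385 + 0.35417 + 0.70755) / 5 = 0.5832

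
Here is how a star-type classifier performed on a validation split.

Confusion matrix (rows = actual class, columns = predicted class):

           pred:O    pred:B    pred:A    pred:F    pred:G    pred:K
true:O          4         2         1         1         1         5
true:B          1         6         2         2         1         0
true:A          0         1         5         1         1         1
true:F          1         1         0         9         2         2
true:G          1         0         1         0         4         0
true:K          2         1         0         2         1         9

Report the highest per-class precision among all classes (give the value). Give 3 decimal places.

Per-class precision (TP/(TP+FP)):
  O: TP=4, FP=1+0+1+1+2=5 → 4/9 = 0.4444
  B: TP=6, FP=2+1+1+0+1=5 → 6/11 = 0.5455
  A: TP=5, FP=1+2+0+1+0=4 → 5/9 = 0.5556
  F: TP=9, FP=1+2+1+0+2=6 → 9/15 = 0.6000
  G: TP=4, FP=1+1+1+2+1=6 → 4/10 = 0.4000
  K: TP=9, FP=5+0+1+2+0=8 → 9/17 = 0.5294
Highest is class 'F' with precision = 0.600.

0.600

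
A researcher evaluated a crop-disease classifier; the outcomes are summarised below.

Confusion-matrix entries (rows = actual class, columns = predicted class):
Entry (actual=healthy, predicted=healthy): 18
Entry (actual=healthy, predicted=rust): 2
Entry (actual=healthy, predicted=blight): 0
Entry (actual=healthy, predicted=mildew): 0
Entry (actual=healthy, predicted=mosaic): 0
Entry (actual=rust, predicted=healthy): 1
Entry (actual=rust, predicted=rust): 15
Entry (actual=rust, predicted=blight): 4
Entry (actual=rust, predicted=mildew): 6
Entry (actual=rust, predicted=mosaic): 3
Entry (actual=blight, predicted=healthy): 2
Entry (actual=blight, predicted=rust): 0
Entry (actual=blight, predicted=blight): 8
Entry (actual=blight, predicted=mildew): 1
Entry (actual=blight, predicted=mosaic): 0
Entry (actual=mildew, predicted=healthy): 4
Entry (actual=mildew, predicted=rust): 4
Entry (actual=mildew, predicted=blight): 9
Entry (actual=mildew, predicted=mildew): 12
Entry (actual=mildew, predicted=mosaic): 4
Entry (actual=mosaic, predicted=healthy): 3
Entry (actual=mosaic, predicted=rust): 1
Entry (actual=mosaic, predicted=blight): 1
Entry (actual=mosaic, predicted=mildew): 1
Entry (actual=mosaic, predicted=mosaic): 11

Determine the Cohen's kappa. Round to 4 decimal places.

0.4780

Observed agreement pₒ = trace/N = 64/110 = 0.58182
Expected agreement pₑ = Σ (rowᵢ·colᵢ)/N² = (20·28 + 29·22 + 11·22 + 33·20 + 17·18)/110² = 0.19884
κ = (pₒ − pₑ)/(1 − pₑ) = (0.58182 − 0.19884)/(1 − 0.19884) = 0.4780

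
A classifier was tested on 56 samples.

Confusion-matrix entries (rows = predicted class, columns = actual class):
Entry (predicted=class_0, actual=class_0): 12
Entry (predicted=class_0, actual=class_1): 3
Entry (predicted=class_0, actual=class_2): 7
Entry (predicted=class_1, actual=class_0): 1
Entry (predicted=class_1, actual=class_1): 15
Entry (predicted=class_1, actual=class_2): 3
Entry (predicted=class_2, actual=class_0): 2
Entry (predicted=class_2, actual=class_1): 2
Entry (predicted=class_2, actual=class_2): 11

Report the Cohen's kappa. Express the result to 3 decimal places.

0.523

Observed agreement pₒ = trace/N = 38/56 = 0.6786
Expected agreement pₑ = Σ (rowᵢ·colᵢ)/N² = (15·22 + 20·19 + 21·15)/56² = 0.3268
κ = (pₒ − pₑ)/(1 − pₑ) = (0.6786 − 0.3268)/(1 − 0.3268) = 0.523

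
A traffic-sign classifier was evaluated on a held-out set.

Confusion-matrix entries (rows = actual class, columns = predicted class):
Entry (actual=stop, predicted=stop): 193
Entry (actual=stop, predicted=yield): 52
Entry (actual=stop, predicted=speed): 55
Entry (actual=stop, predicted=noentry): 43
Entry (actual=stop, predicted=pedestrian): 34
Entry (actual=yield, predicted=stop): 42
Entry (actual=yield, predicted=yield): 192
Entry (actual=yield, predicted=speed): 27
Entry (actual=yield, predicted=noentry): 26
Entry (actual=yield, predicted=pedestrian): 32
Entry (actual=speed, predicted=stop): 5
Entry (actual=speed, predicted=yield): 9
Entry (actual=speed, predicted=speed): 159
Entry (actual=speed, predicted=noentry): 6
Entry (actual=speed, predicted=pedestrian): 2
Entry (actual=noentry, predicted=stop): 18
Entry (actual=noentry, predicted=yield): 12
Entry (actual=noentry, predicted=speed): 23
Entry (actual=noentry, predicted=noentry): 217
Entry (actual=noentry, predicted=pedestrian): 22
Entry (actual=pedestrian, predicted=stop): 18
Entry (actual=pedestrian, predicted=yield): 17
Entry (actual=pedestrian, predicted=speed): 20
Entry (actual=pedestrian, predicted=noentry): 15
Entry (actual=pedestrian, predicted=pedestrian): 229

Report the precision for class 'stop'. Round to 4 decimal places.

Treat 'stop' as positive and all other classes as negative.
precision = TP/(TP+FP).
stop: TP=193, FP=42+5+18+18=83 → 193/276 = 0.69928

0.6993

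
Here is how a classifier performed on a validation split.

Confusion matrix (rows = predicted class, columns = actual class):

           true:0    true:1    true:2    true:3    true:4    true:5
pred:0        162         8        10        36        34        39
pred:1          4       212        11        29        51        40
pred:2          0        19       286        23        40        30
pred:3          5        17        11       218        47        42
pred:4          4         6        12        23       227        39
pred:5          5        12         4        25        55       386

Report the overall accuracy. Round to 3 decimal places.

0.686

Accuracy = trace / total = (162+212+286+218+227+386=1491) / 2172 = 1491/2172 = 0.686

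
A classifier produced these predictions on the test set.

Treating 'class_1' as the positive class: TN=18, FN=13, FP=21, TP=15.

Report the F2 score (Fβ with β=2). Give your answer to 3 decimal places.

Fβ = (1+β²)·TP / ((1+β²)·TP + β²·FN + FP), with β²=4
= 5·15 / (5·15 + 4·13 + 21) = 0.507

0.507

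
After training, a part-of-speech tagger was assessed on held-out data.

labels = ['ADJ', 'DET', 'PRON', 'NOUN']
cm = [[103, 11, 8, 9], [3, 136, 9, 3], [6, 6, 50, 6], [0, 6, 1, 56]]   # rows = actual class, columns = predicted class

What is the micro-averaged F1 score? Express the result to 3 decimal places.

Micro-averaging pools counts across classes: ΣTP=345, ΣFP=68, ΣFN=68.
Micro-F1 score = 2·TP/(2·TP+FP+FN) on pooled counts = 0.835 (equals overall accuracy in single-label multiclass).

0.835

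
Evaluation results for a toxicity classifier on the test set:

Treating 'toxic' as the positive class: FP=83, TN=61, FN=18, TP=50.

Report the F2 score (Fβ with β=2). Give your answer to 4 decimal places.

Fβ = (1+β²)·TP / ((1+β²)·TP + β²·FN + FP), with β²=4
= 5·50 / (5·50 + 4·18 + 83) = 0.6173

0.6173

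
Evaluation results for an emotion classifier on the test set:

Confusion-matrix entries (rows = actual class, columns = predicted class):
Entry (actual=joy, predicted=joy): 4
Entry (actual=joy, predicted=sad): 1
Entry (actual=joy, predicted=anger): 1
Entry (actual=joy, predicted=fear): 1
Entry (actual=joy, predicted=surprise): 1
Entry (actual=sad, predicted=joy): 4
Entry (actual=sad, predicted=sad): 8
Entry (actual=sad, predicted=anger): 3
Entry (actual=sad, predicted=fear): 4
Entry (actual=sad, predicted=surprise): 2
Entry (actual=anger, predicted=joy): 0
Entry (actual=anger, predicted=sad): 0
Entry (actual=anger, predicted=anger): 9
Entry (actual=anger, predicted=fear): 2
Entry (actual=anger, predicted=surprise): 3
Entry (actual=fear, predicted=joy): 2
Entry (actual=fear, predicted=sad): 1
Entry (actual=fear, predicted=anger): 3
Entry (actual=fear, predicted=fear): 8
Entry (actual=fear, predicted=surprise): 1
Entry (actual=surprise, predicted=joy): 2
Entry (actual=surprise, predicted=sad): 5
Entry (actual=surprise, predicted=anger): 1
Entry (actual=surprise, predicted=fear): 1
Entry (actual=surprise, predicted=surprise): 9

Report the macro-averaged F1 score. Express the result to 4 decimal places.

Per-class F1 score (2·TP/(2·TP+FP+FN)):
  joy: TP=4, FP=4+0+2+2=8, FN=1+1+1+1=4 → 8/20 = 0.40000
  sad: TP=8, FP=1+0+1+5=7, FN=4+3+4+2=13 → 16/36 = 0.44444
  anger: TP=9, FP=1+3+3+1=8, FN=0+0+2+3=5 → 18/31 = 0.58065
  fear: TP=8, FP=1+4+2+1=8, FN=2+1+3+1=7 → 16/31 = 0.51613
  surprise: TP=9, FP=1+2+3+1=7, FN=2+5+1+1=9 → 18/34 = 0.52941
Macro-F1 score = mean = (0.40000 + 0.44444 + 0.58065 + 0.51613 + 0.52941) / 5 = 0.4941

0.4941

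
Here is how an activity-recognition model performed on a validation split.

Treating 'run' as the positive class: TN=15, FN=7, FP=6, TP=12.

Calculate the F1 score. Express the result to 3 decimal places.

Precision = TP/(TP+FP) = 12/18 = 0.6667
Recall = TP/(TP+FN) = 12/19 = 0.6316
F1 = 2·TP/(2·TP+FP+FN) = 24/37 = 0.649

0.649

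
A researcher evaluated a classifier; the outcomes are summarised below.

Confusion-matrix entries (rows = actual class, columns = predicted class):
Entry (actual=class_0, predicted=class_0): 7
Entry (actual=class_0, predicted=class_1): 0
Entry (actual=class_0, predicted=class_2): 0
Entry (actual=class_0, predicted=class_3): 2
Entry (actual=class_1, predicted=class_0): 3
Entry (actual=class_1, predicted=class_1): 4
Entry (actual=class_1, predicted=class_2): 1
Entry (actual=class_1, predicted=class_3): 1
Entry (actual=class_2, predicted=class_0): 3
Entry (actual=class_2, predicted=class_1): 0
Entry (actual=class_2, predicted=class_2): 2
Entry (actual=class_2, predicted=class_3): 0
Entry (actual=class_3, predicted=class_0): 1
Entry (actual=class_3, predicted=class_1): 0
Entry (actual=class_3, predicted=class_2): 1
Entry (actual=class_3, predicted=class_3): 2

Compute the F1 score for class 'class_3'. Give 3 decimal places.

One-vs-rest for 'class_3': TP = diagonal; FP = other classes predicted 'class_3'; FN = 'class_3' predicted as other.
F1 score = 2·TP/(2·TP+FP+FN).
class_3: TP=2, FP=2+1+0=3, FN=1+0+1=2 → 4/9 = 0.4444

0.444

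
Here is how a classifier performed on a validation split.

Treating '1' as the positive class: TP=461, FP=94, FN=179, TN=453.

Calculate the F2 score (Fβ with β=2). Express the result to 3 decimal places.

Fβ = (1+β²)·TP / ((1+β²)·TP + β²·FN + FP), with β²=4
= 5·461 / (5·461 + 4·179 + 94) = 0.740

0.740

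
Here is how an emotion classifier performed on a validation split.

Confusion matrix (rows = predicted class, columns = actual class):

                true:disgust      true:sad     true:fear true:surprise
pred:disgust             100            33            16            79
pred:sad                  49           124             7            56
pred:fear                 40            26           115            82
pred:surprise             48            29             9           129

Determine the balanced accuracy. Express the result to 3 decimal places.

Balanced accuracy = mean of per-class recall.
  disgust: recall = 100/237 = 0.4219
  sad: recall = 124/212 = 0.5849
  fear: recall = 115/147 = 0.7823
  surprise: recall = 129/346 = 0.3728
Mean = (0.4219 + 0.5849 + 0.7823 + 0.3728) / 4 = 0.540

0.540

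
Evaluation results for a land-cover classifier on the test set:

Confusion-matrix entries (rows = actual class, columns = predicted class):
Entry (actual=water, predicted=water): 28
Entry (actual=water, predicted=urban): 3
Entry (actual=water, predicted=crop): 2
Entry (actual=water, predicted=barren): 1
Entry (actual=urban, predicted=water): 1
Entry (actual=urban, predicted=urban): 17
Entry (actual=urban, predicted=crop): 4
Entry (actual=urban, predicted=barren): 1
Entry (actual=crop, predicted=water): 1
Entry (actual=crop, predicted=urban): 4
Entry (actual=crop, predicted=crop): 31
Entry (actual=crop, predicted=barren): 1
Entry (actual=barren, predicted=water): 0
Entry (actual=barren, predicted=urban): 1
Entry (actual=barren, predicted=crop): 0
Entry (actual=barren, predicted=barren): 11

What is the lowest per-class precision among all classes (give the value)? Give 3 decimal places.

Per-class precision (TP/(TP+FP)):
  water: TP=28, FP=1+1+0=2 → 28/30 = 0.9333
  urban: TP=17, FP=3+4+1=8 → 17/25 = 0.6800
  crop: TP=31, FP=2+4+0=6 → 31/37 = 0.8378
  barren: TP=11, FP=1+1+1=3 → 11/14 = 0.7857
Lowest is class 'urban' with precision = 0.680.

0.680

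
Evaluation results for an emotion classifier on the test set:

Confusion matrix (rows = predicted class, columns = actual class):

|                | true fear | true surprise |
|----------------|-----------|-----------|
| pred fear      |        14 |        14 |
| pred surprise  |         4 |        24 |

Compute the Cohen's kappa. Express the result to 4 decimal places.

Observed agreement pₒ = trace/N = 38/56 = 0.67857
Expected agreement pₑ = Σ (rowᵢ·colᵢ)/N² = (18·28 + 38·28)/56² = 0.50000
κ = (pₒ − pₑ)/(1 − pₑ) = (0.67857 − 0.50000)/(1 − 0.50000) = 0.3571

0.3571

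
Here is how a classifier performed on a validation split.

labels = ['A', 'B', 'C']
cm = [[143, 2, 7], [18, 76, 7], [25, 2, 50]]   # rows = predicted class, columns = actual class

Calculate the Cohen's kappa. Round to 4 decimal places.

Observed agreement pₒ = trace/N = 269/330 = 0.81515
Expected agreement pₑ = Σ (rowᵢ·colᵢ)/N² = (186·152 + 80·101 + 64·77)/330² = 0.37906
κ = (pₒ − pₑ)/(1 − pₑ) = (0.81515 − 0.37906)/(1 − 0.37906) = 0.7023

0.7023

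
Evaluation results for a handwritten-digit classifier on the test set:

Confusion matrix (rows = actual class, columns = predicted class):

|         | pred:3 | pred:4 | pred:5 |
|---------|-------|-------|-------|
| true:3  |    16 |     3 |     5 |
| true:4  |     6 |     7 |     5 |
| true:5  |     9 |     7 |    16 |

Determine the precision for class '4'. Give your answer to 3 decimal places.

0.412

precision = TP/(TP+FP).
4: TP=7, FP=3+7=10 → 7/17 = 0.4118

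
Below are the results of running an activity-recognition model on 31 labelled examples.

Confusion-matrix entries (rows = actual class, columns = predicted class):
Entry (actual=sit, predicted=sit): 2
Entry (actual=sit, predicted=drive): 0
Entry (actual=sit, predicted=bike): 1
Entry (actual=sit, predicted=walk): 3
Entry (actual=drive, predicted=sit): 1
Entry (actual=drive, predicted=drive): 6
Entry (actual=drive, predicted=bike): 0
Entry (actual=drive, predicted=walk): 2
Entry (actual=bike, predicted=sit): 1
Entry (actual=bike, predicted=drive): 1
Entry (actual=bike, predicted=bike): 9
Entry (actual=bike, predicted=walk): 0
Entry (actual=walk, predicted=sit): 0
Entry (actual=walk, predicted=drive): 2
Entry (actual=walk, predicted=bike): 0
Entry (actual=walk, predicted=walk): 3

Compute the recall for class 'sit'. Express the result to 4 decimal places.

recall = TP/(TP+FN).
sit: TP=2, FN=0+1+3=4 → 2/6 = 0.33333

0.3333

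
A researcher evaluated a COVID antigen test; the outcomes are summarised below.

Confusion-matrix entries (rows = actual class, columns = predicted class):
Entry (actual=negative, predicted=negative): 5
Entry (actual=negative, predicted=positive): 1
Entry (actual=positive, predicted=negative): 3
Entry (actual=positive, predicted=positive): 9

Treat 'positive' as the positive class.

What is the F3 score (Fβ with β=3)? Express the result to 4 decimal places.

0.7627

Fβ = (1+β²)·TP / ((1+β²)·TP + β²·FN + FP), with β²=9
= 10·9 / (10·9 + 9·3 + 1) = 0.7627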